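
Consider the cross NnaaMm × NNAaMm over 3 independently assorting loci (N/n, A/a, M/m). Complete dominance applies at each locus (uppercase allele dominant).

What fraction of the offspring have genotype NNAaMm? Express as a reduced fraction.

NnaaMm gametes: NaM×2, Nam×2, naM×2, nam×2
NNAaMm gametes: NAM×2, NAm×2, NaM×2, Nam×2
NnaaMm×NNAaMm grid (8·8=64): NNAaMM=4 NNAaMm=8 NNAamm=4 NNaaMM=4 NNaaMm=8 NNaamm=4 NnAaMM=4 NnAaMm=8 NnAamm=4 NnaaMM=4 NnaaMm=8 Nnaamm=4
NNAaMm hits 8/64; gcd=8; 8÷8/64÷8 = 1/8

P(NNAaMm) = 1/8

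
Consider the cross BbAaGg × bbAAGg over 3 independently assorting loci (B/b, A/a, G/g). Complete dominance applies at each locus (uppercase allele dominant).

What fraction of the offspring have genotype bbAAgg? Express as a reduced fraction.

P(bbAAgg) = 1/16

BbAaGg gametes: BAG×1, BAg×1, BaG×1, Bag×1, bAG×1, bAg×1, baG×1, bag×1
bbAAGg gametes: bAG×4, bAg×4
BbAaGg×bbAAGg grid (8·8=64): BbAAGG=4 BbAAGg=8 BbAAgg=4 BbAaGG=4 BbAaGg=8 BbAagg=4 bbAAGG=4 bbAAGg=8 bbAAgg=4 bbAaGG=4 bbAaGg=8 bbAagg=4
bbAAgg hits 4/64; gcd=4; 4÷4/64÷4 = 1/16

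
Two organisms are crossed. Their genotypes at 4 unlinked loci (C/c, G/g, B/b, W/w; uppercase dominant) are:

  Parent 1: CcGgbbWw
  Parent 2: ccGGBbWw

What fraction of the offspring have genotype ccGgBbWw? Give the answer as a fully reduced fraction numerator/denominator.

CcGgbbWw gametes: CGbW×2, CGbw×2, CgbW×2, Cgbw×2, cGbW×2, cGbw×2, cgbW×2, cgbw×2
ccGGBbWw gametes: cGBW×4, cGBw×4, cGbW×4, cGbw×4
CcGgbbWw×ccGGBbWw grid (16·16=256): CcGGBbWW=8 CcGGBbWw=16 CcGGBbww=8 CcGGbbWW=8 CcGGbbWw=16 CcGGbbww=8 CcGgBbWW=8 CcGgBbWw=16 CcGgBbww=8 CcGgbbWW=8 CcGgbbWw=16 CcGgbbww=8 ccGGBbWW=8 ccGGBbWw=16 ccGGBbww=8 ccGGbbWW=8 ccGGbbWw=16 ccGGbbww=8 ccGgBbWW=8 ccGgBbWw=16 ccGgBbww=8 ccGgbbWW=8 ccGgbbWw=16 ccGgbbww=8
ccGgBbWw hits 16/256; gcd=16; 16÷16/256÷16 = 1/16

P(ccGgBbWw) = 1/16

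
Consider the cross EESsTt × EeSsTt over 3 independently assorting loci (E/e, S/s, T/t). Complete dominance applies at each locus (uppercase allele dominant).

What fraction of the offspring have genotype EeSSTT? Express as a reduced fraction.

P(EeSSTT) = 1/32

EESsTt gametes: EST×2, ESt×2, EsT×2, Est×2
EeSsTt gametes: EST×1, ESt×1, EsT×1, Est×1, eST×1, eSt×1, esT×1, est×1
EESsTt×EeSsTt grid (8·8=64): EESSTT=2 EESSTt=4 EESStt=2 EESsTT=4 EESsTt=8 EESstt=4 EEssTT=2 EEssTt=4 EEsstt=2 EeSSTT=2 EeSSTt=4 EeSStt=2 EeSsTT=4 EeSsTt=8 EeSstt=4 EessTT=2 EessTt=4 Eesstt=2
EeSSTT hits 2/64; gcd=2; 2÷2/64÷2 = 1/32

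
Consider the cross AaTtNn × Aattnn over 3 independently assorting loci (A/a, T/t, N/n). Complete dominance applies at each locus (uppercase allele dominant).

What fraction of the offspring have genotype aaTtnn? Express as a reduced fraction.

P(aaTtnn) = 1/16

AaTtNn gametes: ATN×1, ATn×1, AtN×1, Atn×1, aTN×1, aTn×1, atN×1, atn×1
Aattnn gametes: Atn×4, atn×4
AaTtNn×Aattnn grid (8·8=64): AATtNn=4 AATtnn=4 AAttNn=4 AAttnn=4 AaTtNn=8 AaTtnn=8 AattNn=8 Aattnn=8 aaTtNn=4 aaTtnn=4 aattNn=4 aattnn=4
aaTtnn hits 4/64; gcd=4; 4÷4/64÷4 = 1/16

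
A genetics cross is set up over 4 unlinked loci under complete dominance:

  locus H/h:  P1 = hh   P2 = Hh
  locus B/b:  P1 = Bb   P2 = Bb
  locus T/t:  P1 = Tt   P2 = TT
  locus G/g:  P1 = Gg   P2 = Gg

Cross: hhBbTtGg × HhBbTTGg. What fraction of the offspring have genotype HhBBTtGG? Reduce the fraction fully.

hhBbTtGg gametes: hBTG×2, hBTg×2, hBtG×2, hBtg×2, hbTG×2, hbTg×2, hbtG×2, hbtg×2
HhBbTTGg gametes: HBTG×2, HBTg×2, HbTG×2, HbTg×2, hBTG×2, hBTg×2, hbTG×2, hbTg×2
hhBbTtGg×HhBbTTGg grid (16·16=256): HhBBTTGG=4 HhBBTTGg=8 HhBBTTgg=4 HhBBTtGG=4 HhBBTtGg=8 HhBBTtgg=4 HhBbTTGG=8 HhBbTTGg=16 HhBbTTgg=8 HhBbTtGG=8 HhBbTtGg=16 HhBbTtgg=8 HhbbTTGG=4 HhbbTTGg=8 HhbbTTgg=4 HhbbTtGG=4 HhbbTtGg=8 HhbbTtgg=4 hhBBTTGG=4 hhBBTTGg=8 hhBBTTgg=4 hhBBTtGG=4 hhBBTtGg=8 hhBBTtgg=4 hhBbTTGG=8 hhBbTTGg=16 hhBbTTgg=8 hhBbTtGG=8 hhBbTtGg=16 hhBbTtgg=8 hhbbTTGG=4 hhbbTTGg=8 hhbbTTgg=4 hhbbTtGG=4 hhbbTtGg=8 hhbbTtgg=4
HhBBTtGG hits 4/256; gcd=4; 4÷4/256÷4 = 1/64

P(HhBBTtGG) = 1/64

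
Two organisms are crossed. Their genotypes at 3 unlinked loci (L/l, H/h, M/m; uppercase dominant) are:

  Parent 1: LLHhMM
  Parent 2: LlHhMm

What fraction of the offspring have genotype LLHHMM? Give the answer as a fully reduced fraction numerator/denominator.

LLHhMM gametes: LHM×4, LhM×4
LlHhMm gametes: LHM×1, LHm×1, LhM×1, Lhm×1, lHM×1, lHm×1, lhM×1, lhm×1
LLHhMM×LlHhMm grid (8·8=64): LLHHMM=4 LLHHMm=4 LLHhMM=8 LLHhMm=8 LLhhMM=4 LLhhMm=4 LlHHMM=4 LlHHMm=4 LlHhMM=8 LlHhMm=8 LlhhMM=4 LlhhMm=4
LLHHMM hits 4/64; gcd=4; 4÷4/64÷4 = 1/16

P(LLHHMM) = 1/16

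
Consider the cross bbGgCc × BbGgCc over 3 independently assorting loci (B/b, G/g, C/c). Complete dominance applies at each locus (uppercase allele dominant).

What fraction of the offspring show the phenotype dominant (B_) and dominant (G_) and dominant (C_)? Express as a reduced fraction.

P(B_ G_ C_) = 9/32

bbGgCc gametes: bGC×2, bGc×2, bgC×2, bgc×2
BbGgCc gametes: BGC×1, BGc×1, BgC×1, Bgc×1, bGC×1, bGc×1, bgC×1, bgc×1
bbGgCc×BbGgCc grid (8·8=64): BbGGCC=2 BbGGCc=4 BbGGcc=2 BbGgCC=4 BbGgCc=8 BbGgcc=4 BbggCC=2 BbggCc=4 Bbggcc=2 bbGGCC=2 bbGGCc=4 bbGGcc=2 bbGgCC=4 bbGgCc=8 bbGgcc=4 bbggCC=2 bbggCc=4 bbggcc=2
B_ G_ C_ hits 18/64; gcd=2; 18÷2/64÷2 = 9/32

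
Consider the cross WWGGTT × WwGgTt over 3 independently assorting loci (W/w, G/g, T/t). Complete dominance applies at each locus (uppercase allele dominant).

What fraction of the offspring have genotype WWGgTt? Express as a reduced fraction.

P(WWGgTt) = 1/8

WWGGTT gametes: WGT×8
WwGgTt gametes: WGT×1, WGt×1, WgT×1, Wgt×1, wGT×1, wGt×1, wgT×1, wgt×1
WWGGTT×WwGgTt grid (8·8=64): WWGGTT=8 WWGGTt=8 WWGgTT=8 WWGgTt=8 WwGGTT=8 WwGGTt=8 WwGgTT=8 WwGgTt=8
WWGgTt hits 8/64; gcd=8; 8÷8/64÷8 = 1/8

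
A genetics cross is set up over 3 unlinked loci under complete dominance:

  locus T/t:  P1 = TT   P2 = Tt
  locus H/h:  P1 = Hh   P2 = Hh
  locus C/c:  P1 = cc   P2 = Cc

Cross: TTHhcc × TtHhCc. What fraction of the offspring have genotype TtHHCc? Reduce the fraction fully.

P(TtHHCc) = 1/16

TTHhcc gametes: THc×4, Thc×4
TtHhCc gametes: THC×1, THc×1, ThC×1, Thc×1, tHC×1, tHc×1, thC×1, thc×1
TTHhcc×TtHhCc grid (8·8=64): TTHHCc=4 TTHHcc=4 TTHhCc=8 TTHhcc=8 TThhCc=4 TThhcc=4 TtHHCc=4 TtHHcc=4 TtHhCc=8 TtHhcc=8 TthhCc=4 Tthhcc=4
TtHHCc hits 4/64; gcd=4; 4÷4/64÷4 = 1/16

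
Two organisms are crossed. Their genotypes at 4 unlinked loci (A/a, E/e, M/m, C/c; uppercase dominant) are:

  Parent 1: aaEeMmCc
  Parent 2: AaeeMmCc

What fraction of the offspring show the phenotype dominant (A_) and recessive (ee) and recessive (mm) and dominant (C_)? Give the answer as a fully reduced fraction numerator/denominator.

aaEeMmCc gametes: aEMC×2, aEMc×2, aEmC×2, aEmc×2, aeMC×2, aeMc×2, aemC×2, aemc×2
AaeeMmCc gametes: AeMC×2, AeMc×2, AemC×2, Aemc×2, aeMC×2, aeMc×2, aemC×2, aemc×2
aaEeMmCc×AaeeMmCc grid (16·16=256): AaEeMMCC=4 AaEeMMCc=8 AaEeMMcc=4 AaEeMmCC=8 AaEeMmCc=16 AaEeMmcc=8 AaEemmCC=4 AaEemmCc=8 AaEemmcc=4 AaeeMMCC=4 AaeeMMCc=8 AaeeMMcc=4 AaeeMmCC=8 AaeeMmCc=16 AaeeMmcc=8 AaeemmCC=4 AaeemmCc=8 Aaeemmcc=4 aaEeMMCC=4 aaEeMMCc=8 aaEeMMcc=4 aaEeMmCC=8 aaEeMmCc=16 aaEeMmcc=8 aaEemmCC=4 aaEemmCc=8 aaEemmcc=4 aaeeMMCC=4 aaeeMMCc=8 aaeeMMcc=4 aaeeMmCC=8 aaeeMmCc=16 aaeeMmcc=8 aaeemmCC=4 aaeemmCc=8 aaeemmcc=4
A_ ee mm C_ hits 12/256; gcd=4; 12÷4/256÷4 = 3/64

P(A_ ee mm C_) = 3/64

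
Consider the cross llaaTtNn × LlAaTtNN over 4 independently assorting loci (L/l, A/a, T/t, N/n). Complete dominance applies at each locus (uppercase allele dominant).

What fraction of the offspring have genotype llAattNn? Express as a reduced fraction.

P(llAattNn) = 1/32

llaaTtNn gametes: laTN×4, laTn×4, latN×4, latn×4
LlAaTtNN gametes: LATN×2, LAtN×2, LaTN×2, LatN×2, lATN×2, lAtN×2, laTN×2, latN×2
llaaTtNn×LlAaTtNN grid (16·16=256): LlAaTTNN=8 LlAaTTNn=8 LlAaTtNN=16 LlAaTtNn=16 LlAattNN=8 LlAattNn=8 LlaaTTNN=8 LlaaTTNn=8 LlaaTtNN=16 LlaaTtNn=16 LlaattNN=8 LlaattNn=8 llAaTTNN=8 llAaTTNn=8 llAaTtNN=16 llAaTtNn=16 llAattNN=8 llAattNn=8 llaaTTNN=8 llaaTTNn=8 llaaTtNN=16 llaaTtNn=16 llaattNN=8 llaattNn=8
llAattNn hits 8/256; gcd=8; 8÷8/256÷8 = 1/32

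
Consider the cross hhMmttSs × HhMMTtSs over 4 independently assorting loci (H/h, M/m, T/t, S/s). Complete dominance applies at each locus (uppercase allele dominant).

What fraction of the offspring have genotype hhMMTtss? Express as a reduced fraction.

P(hhMMTtss) = 1/32

hhMmttSs gametes: hMtS×4, hMts×4, hmtS×4, hmts×4
HhMMTtSs gametes: HMTS×2, HMTs×2, HMtS×2, HMts×2, hMTS×2, hMTs×2, hMtS×2, hMts×2
hhMmttSs×HhMMTtSs grid (16·16=256): HhMMTtSS=8 HhMMTtSs=16 HhMMTtss=8 HhMMttSS=8 HhMMttSs=16 HhMMttss=8 HhMmTtSS=8 HhMmTtSs=16 HhMmTtss=8 HhMmttSS=8 HhMmttSs=16 HhMmttss=8 hhMMTtSS=8 hhMMTtSs=16 hhMMTtss=8 hhMMttSS=8 hhMMttSs=16 hhMMttss=8 hhMmTtSS=8 hhMmTtSs=16 hhMmTtss=8 hhMmttSS=8 hhMmttSs=16 hhMmttss=8
hhMMTtss hits 8/256; gcd=8; 8÷8/256÷8 = 1/32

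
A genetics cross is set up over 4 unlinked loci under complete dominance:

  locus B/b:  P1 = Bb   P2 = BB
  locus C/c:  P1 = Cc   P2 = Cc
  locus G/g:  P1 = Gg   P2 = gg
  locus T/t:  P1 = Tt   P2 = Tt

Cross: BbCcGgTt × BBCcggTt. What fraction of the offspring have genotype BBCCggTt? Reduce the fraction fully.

BbCcGgTt gametes: BCGT×1, BCGt×1, BCgT×1, BCgt×1, BcGT×1, BcGt×1, BcgT×1, Bcgt×1, bCGT×1, bCGt×1, bCgT×1, bCgt×1, bcGT×1, bcGt×1, bcgT×1, bcgt×1
BBCcggTt gametes: BCgT×4, BCgt×4, BcgT×4, Bcgt×4
BbCcGgTt×BBCcggTt grid (16·16=256): BBCCGgTT=4 BBCCGgTt=8 BBCCGgtt=4 BBCCggTT=4 BBCCggTt=8 BBCCggtt=4 BBCcGgTT=8 BBCcGgTt=16 BBCcGgtt=8 BBCcggTT=8 BBCcggTt=16 BBCcggtt=8 BBccGgTT=4 BBccGgTt=8 BBccGgtt=4 BBccggTT=4 BBccggTt=8 BBccggtt=4 BbCCGgTT=4 BbCCGgTt=8 BbCCGgtt=4 BbCCggTT=4 BbCCggTt=8 BbCCggtt=4 BbCcGgTT=8 BbCcGgTt=16 BbCcGgtt=8 BbCcggTT=8 BbCcggTt=16 BbCcggtt=8 BbccGgTT=4 BbccGgTt=8 BbccGgtt=4 BbccggTT=4 BbccggTt=8 Bbccggtt=4
BBCCggTt hits 8/256; gcd=8; 8÷8/256÷8 = 1/32

P(BBCCggTt) = 1/32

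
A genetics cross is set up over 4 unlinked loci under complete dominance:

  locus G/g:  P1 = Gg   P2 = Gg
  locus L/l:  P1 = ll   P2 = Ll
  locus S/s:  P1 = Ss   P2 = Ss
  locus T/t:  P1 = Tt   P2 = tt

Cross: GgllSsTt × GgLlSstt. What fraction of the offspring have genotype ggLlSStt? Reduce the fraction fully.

GgllSsTt gametes: GlST×2, GlSt×2, GlsT×2, Glst×2, glST×2, glSt×2, glsT×2, glst×2
GgLlSstt gametes: GLSt×2, GLst×2, GlSt×2, Glst×2, gLSt×2, gLst×2, glSt×2, glst×2
GgllSsTt×GgLlSstt grid (16·16=256): GGLlSSTt=4 GGLlSStt=4 GGLlSsTt=8 GGLlSstt=8 GGLlssTt=4 GGLlsstt=4 GGllSSTt=4 GGllSStt=4 GGllSsTt=8 GGllSstt=8 GGllssTt=4 GGllsstt=4 GgLlSSTt=8 GgLlSStt=8 GgLlSsTt=16 GgLlSstt=16 GgLlssTt=8 GgLlsstt=8 GgllSSTt=8 GgllSStt=8 GgllSsTt=16 GgllSstt=16 GgllssTt=8 Ggllsstt=8 ggLlSSTt=4 ggLlSStt=4 ggLlSsTt=8 ggLlSstt=8 ggLlssTt=4 ggLlsstt=4 ggllSSTt=4 ggllSStt=4 ggllSsTt=8 ggllSstt=8 ggllssTt=4 ggllsstt=4
ggLlSStt hits 4/256; gcd=4; 4÷4/256÷4 = 1/64

P(ggLlSStt) = 1/64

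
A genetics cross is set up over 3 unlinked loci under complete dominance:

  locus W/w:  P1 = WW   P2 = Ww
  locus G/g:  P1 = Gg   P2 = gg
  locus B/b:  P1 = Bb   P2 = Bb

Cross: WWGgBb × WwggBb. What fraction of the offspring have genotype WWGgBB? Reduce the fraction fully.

WWGgBb gametes: WGB×2, WGb×2, WgB×2, Wgb×2
WwggBb gametes: WgB×2, Wgb×2, wgB×2, wgb×2
WWGgBb×WwggBb grid (8·8=64): WWGgBB=4 WWGgBb=8 WWGgbb=4 WWggBB=4 WWggBb=8 WWggbb=4 WwGgBB=4 WwGgBb=8 WwGgbb=4 WwggBB=4 WwggBb=8 Wwggbb=4
WWGgBB hits 4/64; gcd=4; 4÷4/64÷4 = 1/16

P(WWGgBB) = 1/16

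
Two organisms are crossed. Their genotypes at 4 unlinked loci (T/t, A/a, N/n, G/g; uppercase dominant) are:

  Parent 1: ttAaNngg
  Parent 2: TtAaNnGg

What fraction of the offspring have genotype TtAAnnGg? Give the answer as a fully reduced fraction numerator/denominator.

P(TtAAnnGg) = 1/64

ttAaNngg gametes: tANg×4, tAng×4, taNg×4, tang×4
TtAaNnGg gametes: TANG×1, TANg×1, TAnG×1, TAng×1, TaNG×1, TaNg×1, TanG×1, Tang×1, tANG×1, tANg×1, tAnG×1, tAng×1, taNG×1, taNg×1, tanG×1, tang×1
ttAaNngg×TtAaNnGg grid (16·16=256): TtAANNGg=4 TtAANNgg=4 TtAANnGg=8 TtAANngg=8 TtAAnnGg=4 TtAAnngg=4 TtAaNNGg=8 TtAaNNgg=8 TtAaNnGg=16 TtAaNngg=16 TtAannGg=8 TtAanngg=8 TtaaNNGg=4 TtaaNNgg=4 TtaaNnGg=8 TtaaNngg=8 TtaannGg=4 Ttaanngg=4 ttAANNGg=4 ttAANNgg=4 ttAANnGg=8 ttAANngg=8 ttAAnnGg=4 ttAAnngg=4 ttAaNNGg=8 ttAaNNgg=8 ttAaNnGg=16 ttAaNngg=16 ttAannGg=8 ttAanngg=8 ttaaNNGg=4 ttaaNNgg=4 ttaaNnGg=8 ttaaNngg=8 ttaannGg=4 ttaanngg=4
TtAAnnGg hits 4/256; gcd=4; 4÷4/256÷4 = 1/64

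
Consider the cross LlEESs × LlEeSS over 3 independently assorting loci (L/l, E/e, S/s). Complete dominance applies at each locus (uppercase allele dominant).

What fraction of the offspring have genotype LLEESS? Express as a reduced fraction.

P(LLEESS) = 1/16

LlEESs gametes: LES×2, LEs×2, lES×2, lEs×2
LlEeSS gametes: LES×2, LeS×2, lES×2, leS×2
LlEESs×LlEeSS grid (8·8=64): LLEESS=4 LLEESs=4 LLEeSS=4 LLEeSs=4 LlEESS=8 LlEESs=8 LlEeSS=8 LlEeSs=8 llEESS=4 llEESs=4 llEeSS=4 llEeSs=4
LLEESS hits 4/64; gcd=4; 4÷4/64÷4 = 1/16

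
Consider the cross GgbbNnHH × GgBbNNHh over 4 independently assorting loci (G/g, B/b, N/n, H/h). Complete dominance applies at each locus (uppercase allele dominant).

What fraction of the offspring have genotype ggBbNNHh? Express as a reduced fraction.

P(ggBbNNHh) = 1/32

GgbbNnHH gametes: GbNH×4, GbnH×4, gbNH×4, gbnH×4
GgBbNNHh gametes: GBNH×2, GBNh×2, GbNH×2, GbNh×2, gBNH×2, gBNh×2, gbNH×2, gbNh×2
GgbbNnHH×GgBbNNHh grid (16·16=256): GGBbNNHH=8 GGBbNNHh=8 GGBbNnHH=8 GGBbNnHh=8 GGbbNNHH=8 GGbbNNHh=8 GGbbNnHH=8 GGbbNnHh=8 GgBbNNHH=16 GgBbNNHh=16 GgBbNnHH=16 GgBbNnHh=16 GgbbNNHH=16 GgbbNNHh=16 GgbbNnHH=16 GgbbNnHh=16 ggBbNNHH=8 ggBbNNHh=8 ggBbNnHH=8 ggBbNnHh=8 ggbbNNHH=8 ggbbNNHh=8 ggbbNnHH=8 ggbbNnHh=8
ggBbNNHh hits 8/256; gcd=8; 8÷8/256÷8 = 1/32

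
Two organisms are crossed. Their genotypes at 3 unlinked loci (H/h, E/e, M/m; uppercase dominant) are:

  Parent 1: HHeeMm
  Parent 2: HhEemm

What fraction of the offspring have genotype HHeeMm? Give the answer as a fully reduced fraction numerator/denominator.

P(HHeeMm) = 1/8

HHeeMm gametes: HeM×4, Hem×4
HhEemm gametes: HEm×2, Hem×2, hEm×2, hem×2
HHeeMm×HhEemm grid (8·8=64): HHEeMm=8 HHEemm=8 HHeeMm=8 HHeemm=8 HhEeMm=8 HhEemm=8 HheeMm=8 Hheemm=8
HHeeMm hits 8/64; gcd=8; 8÷8/64÷8 = 1/8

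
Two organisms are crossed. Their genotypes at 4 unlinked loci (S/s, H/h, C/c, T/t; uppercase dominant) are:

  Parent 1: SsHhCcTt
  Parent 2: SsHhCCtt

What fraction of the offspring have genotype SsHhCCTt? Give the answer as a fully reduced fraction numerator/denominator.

P(SsHhCCTt) = 1/16

SsHhCcTt gametes: SHCT×1, SHCt×1, SHcT×1, SHct×1, ShCT×1, ShCt×1, ShcT×1, Shct×1, sHCT×1, sHCt×1, sHcT×1, sHct×1, shCT×1, shCt×1, shcT×1, shct×1
SsHhCCtt gametes: SHCt×4, ShCt×4, sHCt×4, shCt×4
SsHhCcTt×SsHhCCtt grid (16·16=256): SSHHCCTt=4 SSHHCCtt=4 SSHHCcTt=4 SSHHCctt=4 SSHhCCTt=8 SSHhCCtt=8 SSHhCcTt=8 SSHhCctt=8 SShhCCTt=4 SShhCCtt=4 SShhCcTt=4 SShhCctt=4 SsHHCCTt=8 SsHHCCtt=8 SsHHCcTt=8 SsHHCctt=8 SsHhCCTt=16 SsHhCCtt=16 SsHhCcTt=16 SsHhCctt=16 SshhCCTt=8 SshhCCtt=8 SshhCcTt=8 SshhCctt=8 ssHHCCTt=4 ssHHCCtt=4 ssHHCcTt=4 ssHHCctt=4 ssHhCCTt=8 ssHhCCtt=8 ssHhCcTt=8 ssHhCctt=8 sshhCCTt=4 sshhCCtt=4 sshhCcTt=4 sshhCctt=4
SsHhCCTt hits 16/256; gcd=16; 16÷16/256÷16 = 1/16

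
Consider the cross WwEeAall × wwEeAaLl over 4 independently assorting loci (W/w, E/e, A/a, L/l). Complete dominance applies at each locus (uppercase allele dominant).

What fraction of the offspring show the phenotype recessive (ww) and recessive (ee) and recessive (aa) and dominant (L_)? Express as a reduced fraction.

WwEeAall gametes: WEAl×2, WEal×2, WeAl×2, Weal×2, wEAl×2, wEal×2, weAl×2, weal×2
wwEeAaLl gametes: wEAL×2, wEAl×2, wEaL×2, wEal×2, weAL×2, weAl×2, weaL×2, weal×2
WwEeAall×wwEeAaLl grid (16·16=256): WwEEAALl=4 WwEEAAll=4 WwEEAaLl=8 WwEEAall=8 WwEEaaLl=4 WwEEaall=4 WwEeAALl=8 WwEeAAll=8 WwEeAaLl=16 WwEeAall=16 WwEeaaLl=8 WwEeaall=8 WweeAALl=4 WweeAAll=4 WweeAaLl=8 WweeAall=8 WweeaaLl=4 Wweeaall=4 wwEEAALl=4 wwEEAAll=4 wwEEAaLl=8 wwEEAall=8 wwEEaaLl=4 wwEEaall=4 wwEeAALl=8 wwEeAAll=8 wwEeAaLl=16 wwEeAall=16 wwEeaaLl=8 wwEeaall=8 wweeAALl=4 wweeAAll=4 wweeAaLl=8 wweeAall=8 wweeaaLl=4 wweeaall=4
ww ee aa L_ hits 4/256; gcd=4; 4÷4/256÷4 = 1/64

P(ww ee aa L_) = 1/64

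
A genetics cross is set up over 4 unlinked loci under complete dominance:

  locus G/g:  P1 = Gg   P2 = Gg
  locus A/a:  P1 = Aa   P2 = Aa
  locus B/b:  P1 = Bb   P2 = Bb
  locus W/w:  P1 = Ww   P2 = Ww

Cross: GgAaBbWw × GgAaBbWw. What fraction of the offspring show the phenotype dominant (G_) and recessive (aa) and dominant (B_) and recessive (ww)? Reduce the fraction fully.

P(G_ aa B_ ww) = 9/256

GgAaBbWw gametes: GABW×1, GABw×1, GAbW×1, GAbw×1, GaBW×1, GaBw×1, GabW×1, Gabw×1, gABW×1, gABw×1, gAbW×1, gAbw×1, gaBW×1, gaBw×1, gabW×1, gabw×1
GgAaBbWw gametes: GABW×1, GABw×1, GAbW×1, GAbw×1, GaBW×1, GaBw×1, GabW×1, Gabw×1, gABW×1, gABw×1, gAbW×1, gAbw×1, gaBW×1, gaBw×1, gabW×1, gabw×1
GgAaBbWw×GgAaBbWw grid (16·16=256): GGAABBWW=1 GGAABBWw=2 GGAABBww=1 GGAABbWW=2 GGAABbWw=4 GGAABbww=2 GGAAbbWW=1 GGAAbbWw=2 GGAAbbww=1 GGAaBBWW=2 GGAaBBWw=4 GGAaBBww=2 GGAaBbWW=4 GGAaBbWw=8 GGAaBbww=4 GGAabbWW=2 GGAabbWw=4 GGAabbww=2 GGaaBBWW=1 GGaaBBWw=2 GGaaBBww=1 GGaaBbWW=2 GGaaBbWw=4 GGaaBbww=2 GGaabbWW=1 GGaabbWw=2 GGaabbww=1 GgAABBWW=2 GgAABBWw=4 GgAABBww=2 GgAABbWW=4 GgAABbWw=8 GgAABbww=4 GgAAbbWW=2 GgAAbbWw=4 GgAAbbww=2 GgAaBBWW=4 GgAaBBWw=8 GgAaBBww=4 GgAaBbWW=8 GgAaBbWw=16 GgAaBbww=8 GgAabbWW=4 GgAabbWw=8 GgAabbww=4 GgaaBBWW=2 GgaaBBWw=4 GgaaBBww=2 GgaaBbWW=4 GgaaBbWw=8 GgaaBbww=4 GgaabbWW=2 GgaabbWw=4 Ggaabbww=2 ggAABBWW=1 ggAABBWw=2 ggAABBww=1 ggAABbWW=2 ggAABbWw=4 ggAABbww=2 ggAAbbWW=1 ggAAbbWw=2 ggAAbbww=1 ggAaBBWW=2 ggAaBBWw=4 ggAaBBww=2 ggAaBbWW=4 ggAaBbWw=8 ggAaBbww=4 ggAabbWW=2 ggAabbWw=4 ggAabbww=2 ggaaBBWW=1 ggaaBBWw=2 ggaaBBww=1 ggaaBbWW=2 ggaaBbWw=4 ggaaBbww=2 ggaabbWW=1 ggaabbWw=2 ggaabbww=1
G_ aa B_ ww hits 9/256; gcd=1; 9÷1/256÷1 = 9/256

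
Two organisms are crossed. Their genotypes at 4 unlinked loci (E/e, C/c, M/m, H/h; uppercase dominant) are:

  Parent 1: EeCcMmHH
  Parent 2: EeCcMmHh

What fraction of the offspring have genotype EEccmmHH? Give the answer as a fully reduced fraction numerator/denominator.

P(EEccmmHH) = 1/128

EeCcMmHH gametes: ECMH×2, ECmH×2, EcMH×2, EcmH×2, eCMH×2, eCmH×2, ecMH×2, ecmH×2
EeCcMmHh gametes: ECMH×1, ECMh×1, ECmH×1, ECmh×1, EcMH×1, EcMh×1, EcmH×1, Ecmh×1, eCMH×1, eCMh×1, eCmH×1, eCmh×1, ecMH×1, ecMh×1, ecmH×1, ecmh×1
EeCcMmHH×EeCcMmHh grid (16·16=256): EECCMMHH=2 EECCMMHh=2 EECCMmHH=4 EECCMmHh=4 EECCmmHH=2 EECCmmHh=2 EECcMMHH=4 EECcMMHh=4 EECcMmHH=8 EECcMmHh=8 EECcmmHH=4 EECcmmHh=4 EEccMMHH=2 EEccMMHh=2 EEccMmHH=4 EEccMmHh=4 EEccmmHH=2 EEccmmHh=2 EeCCMMHH=4 EeCCMMHh=4 EeCCMmHH=8 EeCCMmHh=8 EeCCmmHH=4 EeCCmmHh=4 EeCcMMHH=8 EeCcMMHh=8 EeCcMmHH=16 EeCcMmHh=16 EeCcmmHH=8 EeCcmmHh=8 EeccMMHH=4 EeccMMHh=4 EeccMmHH=8 EeccMmHh=8 EeccmmHH=4 EeccmmHh=4 eeCCMMHH=2 eeCCMMHh=2 eeCCMmHH=4 eeCCMmHh=4 eeCCmmHH=2 eeCCmmHh=2 eeCcMMHH=4 eeCcMMHh=4 eeCcMmHH=8 eeCcMmHh=8 eeCcmmHH=4 eeCcmmHh=4 eeccMMHH=2 eeccMMHh=2 eeccMmHH=4 eeccMmHh=4 eeccmmHH=2 eeccmmHh=2
EEccmmHH hits 2/256; gcd=2; 2÷2/256÷2 = 1/128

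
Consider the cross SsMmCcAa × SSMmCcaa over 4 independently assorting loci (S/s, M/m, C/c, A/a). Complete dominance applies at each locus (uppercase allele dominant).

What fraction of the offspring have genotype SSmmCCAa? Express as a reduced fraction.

P(SSmmCCAa) = 1/64

SsMmCcAa gametes: SMCA×1, SMCa×1, SMcA×1, SMca×1, SmCA×1, SmCa×1, SmcA×1, Smca×1, sMCA×1, sMCa×1, sMcA×1, sMca×1, smCA×1, smCa×1, smcA×1, smca×1
SSMmCcaa gametes: SMCa×4, SMca×4, SmCa×4, Smca×4
SsMmCcAa×SSMmCcaa grid (16·16=256): SSMMCCAa=4 SSMMCCaa=4 SSMMCcAa=8 SSMMCcaa=8 SSMMccAa=4 SSMMccaa=4 SSMmCCAa=8 SSMmCCaa=8 SSMmCcAa=16 SSMmCcaa=16 SSMmccAa=8 SSMmccaa=8 SSmmCCAa=4 SSmmCCaa=4 SSmmCcAa=8 SSmmCcaa=8 SSmmccAa=4 SSmmccaa=4 SsMMCCAa=4 SsMMCCaa=4 SsMMCcAa=8 SsMMCcaa=8 SsMMccAa=4 SsMMccaa=4 SsMmCCAa=8 SsMmCCaa=8 SsMmCcAa=16 SsMmCcaa=16 SsMmccAa=8 SsMmccaa=8 SsmmCCAa=4 SsmmCCaa=4 SsmmCcAa=8 SsmmCcaa=8 SsmmccAa=4 Ssmmccaa=4
SSmmCCAa hits 4/256; gcd=4; 4÷4/256÷4 = 1/64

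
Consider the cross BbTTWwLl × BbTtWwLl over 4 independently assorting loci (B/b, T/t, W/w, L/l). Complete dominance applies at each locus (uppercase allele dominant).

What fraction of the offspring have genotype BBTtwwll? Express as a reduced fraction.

P(BBTtwwll) = 1/128

BbTTWwLl gametes: BTWL×2, BTWl×2, BTwL×2, BTwl×2, bTWL×2, bTWl×2, bTwL×2, bTwl×2
BbTtWwLl gametes: BTWL×1, BTWl×1, BTwL×1, BTwl×1, BtWL×1, BtWl×1, BtwL×1, Btwl×1, bTWL×1, bTWl×1, bTwL×1, bTwl×1, btWL×1, btWl×1, btwL×1, btwl×1
BbTTWwLl×BbTtWwLl grid (16·16=256): BBTTWWLL=2 BBTTWWLl=4 BBTTWWll=2 BBTTWwLL=4 BBTTWwLl=8 BBTTWwll=4 BBTTwwLL=2 BBTTwwLl=4 BBTTwwll=2 BBTtWWLL=2 BBTtWWLl=4 BBTtWWll=2 BBTtWwLL=4 BBTtWwLl=8 BBTtWwll=4 BBTtwwLL=2 BBTtwwLl=4 BBTtwwll=2 BbTTWWLL=4 BbTTWWLl=8 BbTTWWll=4 BbTTWwLL=8 BbTTWwLl=16 BbTTWwll=8 BbTTwwLL=4 BbTTwwLl=8 BbTTwwll=4 BbTtWWLL=4 BbTtWWLl=8 BbTtWWll=4 BbTtWwLL=8 BbTtWwLl=16 BbTtWwll=8 BbTtwwLL=4 BbTtwwLl=8 BbTtwwll=4 bbTTWWLL=2 bbTTWWLl=4 bbTTWWll=2 bbTTWwLL=4 bbTTWwLl=8 bbTTWwll=4 bbTTwwLL=2 bbTTwwLl=4 bbTTwwll=2 bbTtWWLL=2 bbTtWWLl=4 bbTtWWll=2 bbTtWwLL=4 bbTtWwLl=8 bbTtWwll=4 bbTtwwLL=2 bbTtwwLl=4 bbTtwwll=2
BBTtwwll hits 2/256; gcd=2; 2÷2/256÷2 = 1/128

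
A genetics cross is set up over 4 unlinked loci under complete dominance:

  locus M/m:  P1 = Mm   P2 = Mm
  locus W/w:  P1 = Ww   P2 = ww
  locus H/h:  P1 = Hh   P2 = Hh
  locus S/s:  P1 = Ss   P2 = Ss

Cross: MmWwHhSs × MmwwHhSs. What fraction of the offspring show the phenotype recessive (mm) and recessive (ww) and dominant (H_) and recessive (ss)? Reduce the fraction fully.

MmWwHhSs gametes: MWHS×1, MWHs×1, MWhS×1, MWhs×1, MwHS×1, MwHs×1, MwhS×1, Mwhs×1, mWHS×1, mWHs×1, mWhS×1, mWhs×1, mwHS×1, mwHs×1, mwhS×1, mwhs×1
MmwwHhSs gametes: MwHS×2, MwHs×2, MwhS×2, Mwhs×2, mwHS×2, mwHs×2, mwhS×2, mwhs×2
MmWwHhSs×MmwwHhSs grid (16·16=256): MMWwHHSS=2 MMWwHHSs=4 MMWwHHss=2 MMWwHhSS=4 MMWwHhSs=8 MMWwHhss=4 MMWwhhSS=2 MMWwhhSs=4 MMWwhhss=2 MMwwHHSS=2 MMwwHHSs=4 MMwwHHss=2 MMwwHhSS=4 MMwwHhSs=8 MMwwHhss=4 MMwwhhSS=2 MMwwhhSs=4 MMwwhhss=2 MmWwHHSS=4 MmWwHHSs=8 MmWwHHss=4 MmWwHhSS=8 MmWwHhSs=16 MmWwHhss=8 MmWwhhSS=4 MmWwhhSs=8 MmWwhhss=4 MmwwHHSS=4 MmwwHHSs=8 MmwwHHss=4 MmwwHhSS=8 MmwwHhSs=16 MmwwHhss=8 MmwwhhSS=4 MmwwhhSs=8 Mmwwhhss=4 mmWwHHSS=2 mmWwHHSs=4 mmWwHHss=2 mmWwHhSS=4 mmWwHhSs=8 mmWwHhss=4 mmWwhhSS=2 mmWwhhSs=4 mmWwhhss=2 mmwwHHSS=2 mmwwHHSs=4 mmwwHHss=2 mmwwHhSS=4 mmwwHhSs=8 mmwwHhss=4 mmwwhhSS=2 mmwwhhSs=4 mmwwhhss=2
mm ww H_ ss hits 6/256; gcd=2; 6÷2/256÷2 = 3/128

P(mm ww H_ ss) = 3/128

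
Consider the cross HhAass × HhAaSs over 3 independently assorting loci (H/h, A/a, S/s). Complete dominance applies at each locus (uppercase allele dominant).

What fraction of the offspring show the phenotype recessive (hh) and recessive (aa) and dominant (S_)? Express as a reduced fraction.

P(hh aa S_) = 1/32

HhAass gametes: HAs×2, Has×2, hAs×2, has×2
HhAaSs gametes: HAS×1, HAs×1, HaS×1, Has×1, hAS×1, hAs×1, haS×1, has×1
HhAass×HhAaSs grid (8·8=64): HHAASs=2 HHAAss=2 HHAaSs=4 HHAass=4 HHaaSs=2 HHaass=2 HhAASs=4 HhAAss=4 HhAaSs=8 HhAass=8 HhaaSs=4 Hhaass=4 hhAASs=2 hhAAss=2 hhAaSs=4 hhAass=4 hhaaSs=2 hhaass=2
hh aa S_ hits 2/64; gcd=2; 2÷2/64÷2 = 1/32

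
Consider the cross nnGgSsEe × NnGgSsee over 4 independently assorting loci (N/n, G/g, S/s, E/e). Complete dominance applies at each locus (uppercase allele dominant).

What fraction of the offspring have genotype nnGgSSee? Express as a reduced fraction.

nnGgSsEe gametes: nGSE×2, nGSe×2, nGsE×2, nGse×2, ngSE×2, ngSe×2, ngsE×2, ngse×2
NnGgSsee gametes: NGSe×2, NGse×2, NgSe×2, Ngse×2, nGSe×2, nGse×2, ngSe×2, ngse×2
nnGgSsEe×NnGgSsee grid (16·16=256): NnGGSSEe=4 NnGGSSee=4 NnGGSsEe=8 NnGGSsee=8 NnGGssEe=4 NnGGssee=4 NnGgSSEe=8 NnGgSSee=8 NnGgSsEe=16 NnGgSsee=16 NnGgssEe=8 NnGgssee=8 NnggSSEe=4 NnggSSee=4 NnggSsEe=8 NnggSsee=8 NnggssEe=4 Nnggssee=4 nnGGSSEe=4 nnGGSSee=4 nnGGSsEe=8 nnGGSsee=8 nnGGssEe=4 nnGGssee=4 nnGgSSEe=8 nnGgSSee=8 nnGgSsEe=16 nnGgSsee=16 nnGgssEe=8 nnGgssee=8 nnggSSEe=4 nnggSSee=4 nnggSsEe=8 nnggSsee=8 nnggssEe=4 nnggssee=4
nnGgSSee hits 8/256; gcd=8; 8÷8/256÷8 = 1/32

P(nnGgSSee) = 1/32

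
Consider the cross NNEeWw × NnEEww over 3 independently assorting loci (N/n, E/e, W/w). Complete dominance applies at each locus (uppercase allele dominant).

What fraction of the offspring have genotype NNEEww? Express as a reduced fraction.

P(NNEEww) = 1/8

NNEeWw gametes: NEW×2, NEw×2, NeW×2, New×2
NnEEww gametes: NEw×4, nEw×4
NNEeWw×NnEEww grid (8·8=64): NNEEWw=8 NNEEww=8 NNEeWw=8 NNEeww=8 NnEEWw=8 NnEEww=8 NnEeWw=8 NnEeww=8
NNEEww hits 8/64; gcd=8; 8÷8/64÷8 = 1/8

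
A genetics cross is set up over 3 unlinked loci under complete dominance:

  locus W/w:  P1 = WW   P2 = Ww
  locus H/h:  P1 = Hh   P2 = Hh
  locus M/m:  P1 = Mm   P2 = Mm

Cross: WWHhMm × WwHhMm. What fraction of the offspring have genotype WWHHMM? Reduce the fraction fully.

P(WWHHMM) = 1/32

WWHhMm gametes: WHM×2, WHm×2, WhM×2, Whm×2
WwHhMm gametes: WHM×1, WHm×1, WhM×1, Whm×1, wHM×1, wHm×1, whM×1, whm×1
WWHhMm×WwHhMm grid (8·8=64): WWHHMM=2 WWHHMm=4 WWHHmm=2 WWHhMM=4 WWHhMm=8 WWHhmm=4 WWhhMM=2 WWhhMm=4 WWhhmm=2 WwHHMM=2 WwHHMm=4 WwHHmm=2 WwHhMM=4 WwHhMm=8 WwHhmm=4 WwhhMM=2 WwhhMm=4 Wwhhmm=2
WWHHMM hits 2/64; gcd=2; 2÷2/64÷2 = 1/32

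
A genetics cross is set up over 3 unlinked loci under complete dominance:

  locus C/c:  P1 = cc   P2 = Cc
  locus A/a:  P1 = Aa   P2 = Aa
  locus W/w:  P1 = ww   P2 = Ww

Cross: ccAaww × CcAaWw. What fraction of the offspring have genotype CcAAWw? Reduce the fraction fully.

ccAaww gametes: cAw×4, caw×4
CcAaWw gametes: CAW×1, CAw×1, CaW×1, Caw×1, cAW×1, cAw×1, caW×1, caw×1
ccAaww×CcAaWw grid (8·8=64): CcAAWw=4 CcAAww=4 CcAaWw=8 CcAaww=8 CcaaWw=4 Ccaaww=4 ccAAWw=4 ccAAww=4 ccAaWw=8 ccAaww=8 ccaaWw=4 ccaaww=4
CcAAWw hits 4/64; gcd=4; 4÷4/64÷4 = 1/16

P(CcAAWw) = 1/16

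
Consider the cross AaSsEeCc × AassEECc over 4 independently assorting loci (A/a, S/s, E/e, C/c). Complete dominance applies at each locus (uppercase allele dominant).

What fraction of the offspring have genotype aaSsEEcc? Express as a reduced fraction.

P(aaSsEEcc) = 1/64

AaSsEeCc gametes: ASEC×1, ASEc×1, ASeC×1, ASec×1, AsEC×1, AsEc×1, AseC×1, Asec×1, aSEC×1, aSEc×1, aSeC×1, aSec×1, asEC×1, asEc×1, aseC×1, asec×1
AassEECc gametes: AsEC×4, AsEc×4, asEC×4, asEc×4
AaSsEeCc×AassEECc grid (16·16=256): AASsEECC=4 AASsEECc=8 AASsEEcc=4 AASsEeCC=4 AASsEeCc=8 AASsEecc=4 AAssEECC=4 AAssEECc=8 AAssEEcc=4 AAssEeCC=4 AAssEeCc=8 AAssEecc=4 AaSsEECC=8 AaSsEECc=16 AaSsEEcc=8 AaSsEeCC=8 AaSsEeCc=16 AaSsEecc=8 AassEECC=8 AassEECc=16 AassEEcc=8 AassEeCC=8 AassEeCc=16 AassEecc=8 aaSsEECC=4 aaSsEECc=8 aaSsEEcc=4 aaSsEeCC=4 aaSsEeCc=8 aaSsEecc=4 aassEECC=4 aassEECc=8 aassEEcc=4 aassEeCC=4 aassEeCc=8 aassEecc=4
aaSsEEcc hits 4/256; gcd=4; 4÷4/256÷4 = 1/64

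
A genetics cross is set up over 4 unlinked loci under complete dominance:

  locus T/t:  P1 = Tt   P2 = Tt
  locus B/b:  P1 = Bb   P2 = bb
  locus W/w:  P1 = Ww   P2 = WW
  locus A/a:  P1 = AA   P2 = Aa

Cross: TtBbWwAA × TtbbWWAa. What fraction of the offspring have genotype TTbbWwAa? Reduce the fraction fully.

P(TTbbWwAa) = 1/32

TtBbWwAA gametes: TBWA×2, TBwA×2, TbWA×2, TbwA×2, tBWA×2, tBwA×2, tbWA×2, tbwA×2
TtbbWWAa gametes: TbWA×4, TbWa×4, tbWA×4, tbWa×4
TtBbWwAA×TtbbWWAa grid (16·16=256): TTBbWWAA=8 TTBbWWAa=8 TTBbWwAA=8 TTBbWwAa=8 TTbbWWAA=8 TTbbWWAa=8 TTbbWwAA=8 TTbbWwAa=8 TtBbWWAA=16 TtBbWWAa=16 TtBbWwAA=16 TtBbWwAa=16 TtbbWWAA=16 TtbbWWAa=16 TtbbWwAA=16 TtbbWwAa=16 ttBbWWAA=8 ttBbWWAa=8 ttBbWwAA=8 ttBbWwAa=8 ttbbWWAA=8 ttbbWWAa=8 ttbbWwAA=8 ttbbWwAa=8
TTbbWwAa hits 8/256; gcd=8; 8÷8/256÷8 = 1/32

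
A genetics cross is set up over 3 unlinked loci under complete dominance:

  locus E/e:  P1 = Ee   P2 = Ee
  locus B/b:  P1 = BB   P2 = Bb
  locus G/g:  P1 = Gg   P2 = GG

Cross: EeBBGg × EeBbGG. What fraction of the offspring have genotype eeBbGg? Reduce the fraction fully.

EeBBGg gametes: EBG×2, EBg×2, eBG×2, eBg×2
EeBbGG gametes: EBG×2, EbG×2, eBG×2, ebG×2
EeBBGg×EeBbGG grid (8·8=64): EEBBGG=4 EEBBGg=4 EEBbGG=4 EEBbGg=4 EeBBGG=8 EeBBGg=8 EeBbGG=8 EeBbGg=8 eeBBGG=4 eeBBGg=4 eeBbGG=4 eeBbGg=4
eeBbGg hits 4/64; gcd=4; 4÷4/64÷4 = 1/16

P(eeBbGg) = 1/16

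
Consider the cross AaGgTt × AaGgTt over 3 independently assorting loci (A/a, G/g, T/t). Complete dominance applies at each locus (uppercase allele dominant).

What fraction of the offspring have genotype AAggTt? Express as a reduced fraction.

AaGgTt gametes: AGT×1, AGt×1, AgT×1, Agt×1, aGT×1, aGt×1, agT×1, agt×1
AaGgTt gametes: AGT×1, AGt×1, AgT×1, Agt×1, aGT×1, aGt×1, agT×1, agt×1
AaGgTt×AaGgTt grid (8·8=64): AAGGTT=1 AAGGTt=2 AAGGtt=1 AAGgTT=2 AAGgTt=4 AAGgtt=2 AAggTT=1 AAggTt=2 AAggtt=1 AaGGTT=2 AaGGTt=4 AaGGtt=2 AaGgTT=4 AaGgTt=8 AaGgtt=4 AaggTT=2 AaggTt=4 Aaggtt=2 aaGGTT=1 aaGGTt=2 aaGGtt=1 aaGgTT=2 aaGgTt=4 aaGgtt=2 aaggTT=1 aaggTt=2 aaggtt=1
AAggTt hits 2/64; gcd=2; 2÷2/64÷2 = 1/32

P(AAggTt) = 1/32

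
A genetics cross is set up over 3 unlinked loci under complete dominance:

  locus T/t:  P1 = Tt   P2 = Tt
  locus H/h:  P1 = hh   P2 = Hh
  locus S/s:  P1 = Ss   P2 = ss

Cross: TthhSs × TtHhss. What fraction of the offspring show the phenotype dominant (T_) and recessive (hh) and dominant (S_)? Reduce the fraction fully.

TthhSs gametes: ThS×2, Ths×2, thS×2, ths×2
TtHhss gametes: THs×2, Ths×2, tHs×2, ths×2
TthhSs×TtHhss grid (8·8=64): TTHhSs=4 TTHhss=4 TThhSs=4 TThhss=4 TtHhSs=8 TtHhss=8 TthhSs=8 Tthhss=8 ttHhSs=4 ttHhss=4 tthhSs=4 tthhss=4
T_ hh S_ hits 12/64; gcd=4; 12÷4/64÷4 = 3/16

P(T_ hh S_) = 3/16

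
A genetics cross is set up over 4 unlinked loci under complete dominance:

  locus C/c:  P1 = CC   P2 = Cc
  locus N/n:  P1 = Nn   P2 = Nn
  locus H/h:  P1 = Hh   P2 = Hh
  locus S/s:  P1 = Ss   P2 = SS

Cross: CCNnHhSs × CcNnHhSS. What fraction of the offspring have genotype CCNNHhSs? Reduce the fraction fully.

P(CCNNHhSs) = 1/32

CCNnHhSs gametes: CNHS×2, CNHs×2, CNhS×2, CNhs×2, CnHS×2, CnHs×2, CnhS×2, Cnhs×2
CcNnHhSS gametes: CNHS×2, CNhS×2, CnHS×2, CnhS×2, cNHS×2, cNhS×2, cnHS×2, cnhS×2
CCNnHhSs×CcNnHhSS grid (16·16=256): CCNNHHSS=4 CCNNHHSs=4 CCNNHhSS=8 CCNNHhSs=8 CCNNhhSS=4 CCNNhhSs=4 CCNnHHSS=8 CCNnHHSs=8 CCNnHhSS=16 CCNnHhSs=16 CCNnhhSS=8 CCNnhhSs=8 CCnnHHSS=4 CCnnHHSs=4 CCnnHhSS=8 CCnnHhSs=8 CCnnhhSS=4 CCnnhhSs=4 CcNNHHSS=4 CcNNHHSs=4 CcNNHhSS=8 CcNNHhSs=8 CcNNhhSS=4 CcNNhhSs=4 CcNnHHSS=8 CcNnHHSs=8 CcNnHhSS=16 CcNnHhSs=16 CcNnhhSS=8 CcNnhhSs=8 CcnnHHSS=4 CcnnHHSs=4 CcnnHhSS=8 CcnnHhSs=8 CcnnhhSS=4 CcnnhhSs=4
CCNNHhSs hits 8/256; gcd=8; 8÷8/256÷8 = 1/32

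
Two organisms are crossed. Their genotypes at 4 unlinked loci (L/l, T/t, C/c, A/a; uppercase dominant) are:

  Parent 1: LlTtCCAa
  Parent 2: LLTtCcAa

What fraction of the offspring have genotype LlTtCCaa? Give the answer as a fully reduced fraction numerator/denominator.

LlTtCCAa gametes: LTCA×2, LTCa×2, LtCA×2, LtCa×2, lTCA×2, lTCa×2, ltCA×2, ltCa×2
LLTtCcAa gametes: LTCA×2, LTCa×2, LTcA×2, LTca×2, LtCA×2, LtCa×2, LtcA×2, Ltca×2
LlTtCCAa×LLTtCcAa grid (16·16=256): LLTTCCAA=4 LLTTCCAa=8 LLTTCCaa=4 LLTTCcAA=4 LLTTCcAa=8 LLTTCcaa=4 LLTtCCAA=8 LLTtCCAa=16 LLTtCCaa=8 LLTtCcAA=8 LLTtCcAa=16 LLTtCcaa=8 LLttCCAA=4 LLttCCAa=8 LLttCCaa=4 LLttCcAA=4 LLttCcAa=8 LLttCcaa=4 LlTTCCAA=4 LlTTCCAa=8 LlTTCCaa=4 LlTTCcAA=4 LlTTCcAa=8 LlTTCcaa=4 LlTtCCAA=8 LlTtCCAa=16 LlTtCCaa=8 LlTtCcAA=8 LlTtCcAa=16 LlTtCcaa=8 LlttCCAA=4 LlttCCAa=8 LlttCCaa=4 LlttCcAA=4 LlttCcAa=8 LlttCcaa=4
LlTtCCaa hits 8/256; gcd=8; 8÷8/256÷8 = 1/32

P(LlTtCCaa) = 1/32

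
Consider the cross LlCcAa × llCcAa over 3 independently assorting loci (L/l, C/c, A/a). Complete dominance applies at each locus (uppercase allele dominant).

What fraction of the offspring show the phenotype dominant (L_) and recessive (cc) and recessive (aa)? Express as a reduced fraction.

LlCcAa gametes: LCA×1, LCa×1, LcA×1, Lca×1, lCA×1, lCa×1, lcA×1, lca×1
llCcAa gametes: lCA×2, lCa×2, lcA×2, lca×2
LlCcAa×llCcAa grid (8·8=64): LlCCAA=2 LlCCAa=4 LlCCaa=2 LlCcAA=4 LlCcAa=8 LlCcaa=4 LlccAA=2 LlccAa=4 Llccaa=2 llCCAA=2 llCCAa=4 llCCaa=2 llCcAA=4 llCcAa=8 llCcaa=4 llccAA=2 llccAa=4 llccaa=2
L_ cc aa hits 2/64; gcd=2; 2÷2/64÷2 = 1/32

P(L_ cc aa) = 1/32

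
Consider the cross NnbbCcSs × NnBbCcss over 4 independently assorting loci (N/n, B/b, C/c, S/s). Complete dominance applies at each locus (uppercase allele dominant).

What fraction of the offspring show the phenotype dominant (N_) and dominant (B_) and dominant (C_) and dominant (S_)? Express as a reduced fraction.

NnbbCcSs gametes: NbCS×2, NbCs×2, NbcS×2, Nbcs×2, nbCS×2, nbCs×2, nbcS×2, nbcs×2
NnBbCcss gametes: NBCs×2, NBcs×2, NbCs×2, Nbcs×2, nBCs×2, nBcs×2, nbCs×2, nbcs×2
NnbbCcSs×NnBbCcss grid (16·16=256): NNBbCCSs=4 NNBbCCss=4 NNBbCcSs=8 NNBbCcss=8 NNBbccSs=4 NNBbccss=4 NNbbCCSs=4 NNbbCCss=4 NNbbCcSs=8 NNbbCcss=8 NNbbccSs=4 NNbbccss=4 NnBbCCSs=8 NnBbCCss=8 NnBbCcSs=16 NnBbCcss=16 NnBbccSs=8 NnBbccss=8 NnbbCCSs=8 NnbbCCss=8 NnbbCcSs=16 NnbbCcss=16 NnbbccSs=8 Nnbbccss=8 nnBbCCSs=4 nnBbCCss=4 nnBbCcSs=8 nnBbCcss=8 nnBbccSs=4 nnBbccss=4 nnbbCCSs=4 nnbbCCss=4 nnbbCcSs=8 nnbbCcss=8 nnbbccSs=4 nnbbccss=4
N_ B_ C_ S_ hits 36/256; gcd=4; 36÷4/256÷4 = 9/64

P(N_ B_ C_ S_) = 9/64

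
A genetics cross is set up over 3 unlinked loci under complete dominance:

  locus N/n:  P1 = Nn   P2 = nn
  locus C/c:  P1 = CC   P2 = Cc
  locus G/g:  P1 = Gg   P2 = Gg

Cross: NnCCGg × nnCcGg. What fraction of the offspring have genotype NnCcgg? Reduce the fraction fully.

P(NnCcgg) = 1/16

NnCCGg gametes: NCG×2, NCg×2, nCG×2, nCg×2
nnCcGg gametes: nCG×2, nCg×2, ncG×2, ncg×2
NnCCGg×nnCcGg grid (8·8=64): NnCCGG=4 NnCCGg=8 NnCCgg=4 NnCcGG=4 NnCcGg=8 NnCcgg=4 nnCCGG=4 nnCCGg=8 nnCCgg=4 nnCcGG=4 nnCcGg=8 nnCcgg=4
NnCcgg hits 4/64; gcd=4; 4÷4/64÷4 = 1/16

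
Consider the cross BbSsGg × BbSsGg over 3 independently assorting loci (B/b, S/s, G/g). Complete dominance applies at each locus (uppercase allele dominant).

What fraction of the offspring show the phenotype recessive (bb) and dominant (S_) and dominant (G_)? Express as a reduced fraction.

P(bb S_ G_) = 9/64

BbSsGg gametes: BSG×1, BSg×1, BsG×1, Bsg×1, bSG×1, bSg×1, bsG×1, bsg×1
BbSsGg gametes: BSG×1, BSg×1, BsG×1, Bsg×1, bSG×1, bSg×1, bsG×1, bsg×1
BbSsGg×BbSsGg grid (8·8=64): BBSSGG=1 BBSSGg=2 BBSSgg=1 BBSsGG=2 BBSsGg=4 BBSsgg=2 BBssGG=1 BBssGg=2 BBssgg=1 BbSSGG=2 BbSSGg=4 BbSSgg=2 BbSsGG=4 BbSsGg=8 BbSsgg=4 BbssGG=2 BbssGg=4 Bbssgg=2 bbSSGG=1 bbSSGg=2 bbSSgg=1 bbSsGG=2 bbSsGg=4 bbSsgg=2 bbssGG=1 bbssGg=2 bbssgg=1
bb S_ G_ hits 9/64; gcd=1; 9÷1/64÷1 = 9/64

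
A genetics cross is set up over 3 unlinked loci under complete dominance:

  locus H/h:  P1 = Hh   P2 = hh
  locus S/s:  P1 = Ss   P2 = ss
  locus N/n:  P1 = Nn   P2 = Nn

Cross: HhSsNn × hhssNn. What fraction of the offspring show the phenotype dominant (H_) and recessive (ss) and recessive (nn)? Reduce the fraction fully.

HhSsNn gametes: HSN×1, HSn×1, HsN×1, Hsn×1, hSN×1, hSn×1, hsN×1, hsn×1
hhssNn gametes: hsN×4, hsn×4
HhSsNn×hhssNn grid (8·8=64): HhSsNN=4 HhSsNn=8 HhSsnn=4 HhssNN=4 HhssNn=8 Hhssnn=4 hhSsNN=4 hhSsNn=8 hhSsnn=4 hhssNN=4 hhssNn=8 hhssnn=4
H_ ss nn hits 4/64; gcd=4; 4÷4/64÷4 = 1/16

P(H_ ss nn) = 1/16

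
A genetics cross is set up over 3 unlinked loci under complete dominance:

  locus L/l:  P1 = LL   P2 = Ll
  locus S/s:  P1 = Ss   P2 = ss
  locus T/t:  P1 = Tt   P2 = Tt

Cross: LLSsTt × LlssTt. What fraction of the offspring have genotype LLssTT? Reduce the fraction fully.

P(LLssTT) = 1/16

LLSsTt gametes: LST×2, LSt×2, LsT×2, Lst×2
LlssTt gametes: LsT×2, Lst×2, lsT×2, lst×2
LLSsTt×LlssTt grid (8·8=64): LLSsTT=4 LLSsTt=8 LLSstt=4 LLssTT=4 LLssTt=8 LLsstt=4 LlSsTT=4 LlSsTt=8 LlSstt=4 LlssTT=4 LlssTt=8 Llsstt=4
LLssTT hits 4/64; gcd=4; 4÷4/64÷4 = 1/16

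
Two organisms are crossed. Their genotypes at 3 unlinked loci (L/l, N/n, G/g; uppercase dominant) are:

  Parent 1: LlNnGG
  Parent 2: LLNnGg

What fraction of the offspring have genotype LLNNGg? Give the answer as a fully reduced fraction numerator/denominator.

P(LLNNGg) = 1/16

LlNnGG gametes: LNG×2, LnG×2, lNG×2, lnG×2
LLNnGg gametes: LNG×2, LNg×2, LnG×2, Lng×2
LlNnGG×LLNnGg grid (8·8=64): LLNNGG=4 LLNNGg=4 LLNnGG=8 LLNnGg=8 LLnnGG=4 LLnnGg=4 LlNNGG=4 LlNNGg=4 LlNnGG=8 LlNnGg=8 LlnnGG=4 LlnnGg=4
LLNNGg hits 4/64; gcd=4; 4÷4/64÷4 = 1/16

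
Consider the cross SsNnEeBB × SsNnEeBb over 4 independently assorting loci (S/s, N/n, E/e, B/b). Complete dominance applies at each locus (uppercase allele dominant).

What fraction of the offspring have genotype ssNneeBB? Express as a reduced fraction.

P(ssNneeBB) = 1/64

SsNnEeBB gametes: SNEB×2, SNeB×2, SnEB×2, SneB×2, sNEB×2, sNeB×2, snEB×2, sneB×2
SsNnEeBb gametes: SNEB×1, SNEb×1, SNeB×1, SNeb×1, SnEB×1, SnEb×1, SneB×1, Sneb×1, sNEB×1, sNEb×1, sNeB×1, sNeb×1, snEB×1, snEb×1, sneB×1, sneb×1
SsNnEeBB×SsNnEeBb grid (16·16=256): SSNNEEBB=2 SSNNEEBb=2 SSNNEeBB=4 SSNNEeBb=4 SSNNeeBB=2 SSNNeeBb=2 SSNnEEBB=4 SSNnEEBb=4 SSNnEeBB=8 SSNnEeBb=8 SSNneeBB=4 SSNneeBb=4 SSnnEEBB=2 SSnnEEBb=2 SSnnEeBB=4 SSnnEeBb=4 SSnneeBB=2 SSnneeBb=2 SsNNEEBB=4 SsNNEEBb=4 SsNNEeBB=8 SsNNEeBb=8 SsNNeeBB=4 SsNNeeBb=4 SsNnEEBB=8 SsNnEEBb=8 SsNnEeBB=16 SsNnEeBb=16 SsNneeBB=8 SsNneeBb=8 SsnnEEBB=4 SsnnEEBb=4 SsnnEeBB=8 SsnnEeBb=8 SsnneeBB=4 SsnneeBb=4 ssNNEEBB=2 ssNNEEBb=2 ssNNEeBB=4 ssNNEeBb=4 ssNNeeBB=2 ssNNeeBb=2 ssNnEEBB=4 ssNnEEBb=4 ssNnEeBB=8 ssNnEeBb=8 ssNneeBB=4 ssNneeBb=4 ssnnEEBB=2 ssnnEEBb=2 ssnnEeBB=4 ssnnEeBb=4 ssnneeBB=2 ssnneeBb=2
ssNneeBB hits 4/256; gcd=4; 4÷4/256÷4 = 1/64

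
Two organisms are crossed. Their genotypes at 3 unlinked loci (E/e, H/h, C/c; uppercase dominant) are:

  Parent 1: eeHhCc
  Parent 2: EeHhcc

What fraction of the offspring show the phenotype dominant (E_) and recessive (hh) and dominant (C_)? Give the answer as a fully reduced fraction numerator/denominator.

P(E_ hh C_) = 1/16

eeHhCc gametes: eHC×2, eHc×2, ehC×2, ehc×2
EeHhcc gametes: EHc×2, Ehc×2, eHc×2, ehc×2
eeHhCc×EeHhcc grid (8·8=64): EeHHCc=4 EeHHcc=4 EeHhCc=8 EeHhcc=8 EehhCc=4 Eehhcc=4 eeHHCc=4 eeHHcc=4 eeHhCc=8 eeHhcc=8 eehhCc=4 eehhcc=4
E_ hh C_ hits 4/64; gcd=4; 4÷4/64÷4 = 1/16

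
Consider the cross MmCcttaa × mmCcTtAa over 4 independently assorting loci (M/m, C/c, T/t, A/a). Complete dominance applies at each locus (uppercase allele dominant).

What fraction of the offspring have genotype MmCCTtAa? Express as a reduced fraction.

MmCcttaa gametes: MCta×4, Mcta×4, mCta×4, mcta×4
mmCcTtAa gametes: mCTA×2, mCTa×2, mCtA×2, mCta×2, mcTA×2, mcTa×2, mctA×2, mcta×2
MmCcttaa×mmCcTtAa grid (16·16=256): MmCCTtAa=8 MmCCTtaa=8 MmCCttAa=8 MmCCttaa=8 MmCcTtAa=16 MmCcTtaa=16 MmCcttAa=16 MmCcttaa=16 MmccTtAa=8 MmccTtaa=8 MmccttAa=8 Mmccttaa=8 mmCCTtAa=8 mmCCTtaa=8 mmCCttAa=8 mmCCttaa=8 mmCcTtAa=16 mmCcTtaa=16 mmCcttAa=16 mmCcttaa=16 mmccTtAa=8 mmccTtaa=8 mmccttAa=8 mmccttaa=8
MmCCTtAa hits 8/256; gcd=8; 8÷8/256÷8 = 1/32

P(MmCCTtAa) = 1/32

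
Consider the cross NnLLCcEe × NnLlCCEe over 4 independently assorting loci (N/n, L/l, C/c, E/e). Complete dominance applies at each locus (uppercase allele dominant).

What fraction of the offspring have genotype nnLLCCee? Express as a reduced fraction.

NnLLCcEe gametes: NLCE×2, NLCe×2, NLcE×2, NLce×2, nLCE×2, nLCe×2, nLcE×2, nLce×2
NnLlCCEe gametes: NLCE×2, NLCe×2, NlCE×2, NlCe×2, nLCE×2, nLCe×2, nlCE×2, nlCe×2
NnLLCcEe×NnLlCCEe grid (16·16=256): NNLLCCEE=4 NNLLCCEe=8 NNLLCCee=4 NNLLCcEE=4 NNLLCcEe=8 NNLLCcee=4 NNLlCCEE=4 NNLlCCEe=8 NNLlCCee=4 NNLlCcEE=4 NNLlCcEe=8 NNLlCcee=4 NnLLCCEE=8 NnLLCCEe=16 NnLLCCee=8 NnLLCcEE=8 NnLLCcEe=16 NnLLCcee=8 NnLlCCEE=8 NnLlCCEe=16 NnLlCCee=8 NnLlCcEE=8 NnLlCcEe=16 NnLlCcee=8 nnLLCCEE=4 nnLLCCEe=8 nnLLCCee=4 nnLLCcEE=4 nnLLCcEe=8 nnLLCcee=4 nnLlCCEE=4 nnLlCCEe=8 nnLlCCee=4 nnLlCcEE=4 nnLlCcEe=8 nnLlCcee=4
nnLLCCee hits 4/256; gcd=4; 4÷4/256÷4 = 1/64

P(nnLLCCee) = 1/64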